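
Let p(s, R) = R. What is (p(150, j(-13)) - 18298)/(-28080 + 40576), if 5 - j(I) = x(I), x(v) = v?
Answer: -2285/1562 ≈ -1.4629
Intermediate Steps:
j(I) = 5 - I
(p(150, j(-13)) - 18298)/(-28080 + 40576) = ((5 - 1*(-13)) - 18298)/(-28080 + 40576) = ((5 + 13) - 18298)/12496 = (18 - 18298)*(1/12496) = -18280*1/12496 = -2285/1562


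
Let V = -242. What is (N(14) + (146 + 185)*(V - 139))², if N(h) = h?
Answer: 15900453409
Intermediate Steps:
(N(14) + (146 + 185)*(V - 139))² = (14 + (146 + 185)*(-242 - 139))² = (14 + 331*(-381))² = (14 - 126111)² = (-126097)² = 15900453409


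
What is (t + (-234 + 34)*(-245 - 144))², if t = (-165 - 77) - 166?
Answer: 5989521664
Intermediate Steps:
t = -408 (t = -242 - 166 = -408)
(t + (-234 + 34)*(-245 - 144))² = (-408 + (-234 + 34)*(-245 - 144))² = (-408 - 200*(-389))² = (-408 + 77800)² = 77392² = 5989521664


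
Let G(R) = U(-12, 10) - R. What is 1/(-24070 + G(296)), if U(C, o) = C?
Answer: -1/24378 ≈ -4.1021e-5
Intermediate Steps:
G(R) = -12 - R
1/(-24070 + G(296)) = 1/(-24070 + (-12 - 1*296)) = 1/(-24070 + (-12 - 296)) = 1/(-24070 - 308) = 1/(-24378) = -1/24378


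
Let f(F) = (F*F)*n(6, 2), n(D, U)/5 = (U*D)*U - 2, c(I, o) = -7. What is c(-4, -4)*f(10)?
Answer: -77000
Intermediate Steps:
n(D, U) = -10 + 5*D*U**2 (n(D, U) = 5*((U*D)*U - 2) = 5*((D*U)*U - 2) = 5*(D*U**2 - 2) = 5*(-2 + D*U**2) = -10 + 5*D*U**2)
f(F) = 110*F**2 (f(F) = (F*F)*(-10 + 5*6*2**2) = F**2*(-10 + 5*6*4) = F**2*(-10 + 120) = F**2*110 = 110*F**2)
c(-4, -4)*f(10) = -770*10**2 = -770*100 = -7*11000 = -77000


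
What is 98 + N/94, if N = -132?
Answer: 4540/47 ≈ 96.596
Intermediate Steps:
98 + N/94 = 98 - 132/94 = 98 - 132*1/94 = 98 - 66/47 = 4540/47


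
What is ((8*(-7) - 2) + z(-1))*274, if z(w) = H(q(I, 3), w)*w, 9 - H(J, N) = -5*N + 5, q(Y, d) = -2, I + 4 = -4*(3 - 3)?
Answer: -15618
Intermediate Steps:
I = -4 (I = -4 - 4*(3 - 3) = -4 - 4*0 = -4 + 0 = -4)
H(J, N) = 4 + 5*N (H(J, N) = 9 - (-5*N + 5) = 9 - (5 - 5*N) = 9 + (-5 + 5*N) = 4 + 5*N)
z(w) = w*(4 + 5*w) (z(w) = (4 + 5*w)*w = w*(4 + 5*w))
((8*(-7) - 2) + z(-1))*274 = ((8*(-7) - 2) - (4 + 5*(-1)))*274 = ((-56 - 2) - (4 - 5))*274 = (-58 - 1*(-1))*274 = (-58 + 1)*274 = -57*274 = -15618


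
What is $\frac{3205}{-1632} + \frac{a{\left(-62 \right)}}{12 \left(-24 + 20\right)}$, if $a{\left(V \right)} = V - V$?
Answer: $- \frac{3205}{1632} \approx -1.9638$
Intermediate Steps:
$a{\left(V \right)} = 0$
$\frac{3205}{-1632} + \frac{a{\left(-62 \right)}}{12 \left(-24 + 20\right)} = \frac{3205}{-1632} + \frac{0}{12 \left(-24 + 20\right)} = 3205 \left(- \frac{1}{1632}\right) + \frac{0}{12 \left(-4\right)} = - \frac{3205}{1632} + \frac{0}{-48} = - \frac{3205}{1632} + 0 \left(- \frac{1}{48}\right) = - \frac{3205}{1632} + 0 = - \frac{3205}{1632}$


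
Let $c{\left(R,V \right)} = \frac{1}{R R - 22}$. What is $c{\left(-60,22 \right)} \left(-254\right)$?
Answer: $- \frac{127}{1789} \approx -0.070989$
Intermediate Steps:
$c{\left(R,V \right)} = \frac{1}{-22 + R^{2}}$ ($c{\left(R,V \right)} = \frac{1}{R^{2} - 22} = \frac{1}{-22 + R^{2}}$)
$c{\left(-60,22 \right)} \left(-254\right) = \frac{1}{-22 + \left(-60\right)^{2}} \left(-254\right) = \frac{1}{-22 + 3600} \left(-254\right) = \frac{1}{3578} \left(-254\right) = - \frac{127}{1789}$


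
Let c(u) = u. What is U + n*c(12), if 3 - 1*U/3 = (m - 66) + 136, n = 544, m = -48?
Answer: 6471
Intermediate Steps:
U = -57 (U = 9 - 3*((-48 - 66) + 136) = 9 - 3*(-114 + 136) = 9 - 3*22 = 9 - 66 = -57)
U + n*c(12) = -57 + 544*12 = -57 + 6528 = 6471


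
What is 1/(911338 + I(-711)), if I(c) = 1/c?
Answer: 711/647961317 ≈ 1.0973e-6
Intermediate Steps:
1/(911338 + I(-711)) = 1/(911338 + 1/(-711)) = 1/(911338 - 1/711) = 1/(647961317/711) = 711/647961317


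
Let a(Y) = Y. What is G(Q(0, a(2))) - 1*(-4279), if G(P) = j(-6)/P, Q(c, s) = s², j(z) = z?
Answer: 8555/2 ≈ 4277.5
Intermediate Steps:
G(P) = -6/P
G(Q(0, a(2))) - 1*(-4279) = -6/(2²) - 1*(-4279) = -6/4 + 4279 = -6*¼ + 4279 = -3/2 + 4279 = 8555/2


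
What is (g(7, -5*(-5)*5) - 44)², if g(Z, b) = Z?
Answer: 1369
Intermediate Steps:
(g(7, -5*(-5)*5) - 44)² = (7 - 44)² = (-37)² = 1369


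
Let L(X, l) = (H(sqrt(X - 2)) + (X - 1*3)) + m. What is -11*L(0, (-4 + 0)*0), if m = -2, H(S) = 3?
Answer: 22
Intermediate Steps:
L(X, l) = -2 + X (L(X, l) = (3 + (X - 1*3)) - 2 = (3 + (X - 3)) - 2 = (3 + (-3 + X)) - 2 = X - 2 = -2 + X)
-11*L(0, (-4 + 0)*0) = -11*(-2 + 0) = -11*(-2) = 22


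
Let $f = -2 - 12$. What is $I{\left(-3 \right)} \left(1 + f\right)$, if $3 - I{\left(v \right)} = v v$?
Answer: $78$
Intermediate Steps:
$f = -14$ ($f = -2 - 12 = -14$)
$I{\left(v \right)} = 3 - v^{2}$ ($I{\left(v \right)} = 3 - v v = 3 - v^{2}$)
$I{\left(-3 \right)} \left(1 + f\right) = \left(3 - \left(-3\right)^{2}\right) \left(1 - 14\right) = \left(3 - 9\right) \left(-13\right) = \left(-6\right) \left(-13\right) = 78$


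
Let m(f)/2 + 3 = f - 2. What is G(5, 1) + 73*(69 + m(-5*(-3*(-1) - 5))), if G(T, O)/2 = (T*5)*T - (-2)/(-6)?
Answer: 18049/3 ≈ 6016.3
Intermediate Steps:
G(T, O) = -2/3 + 10*T**2 (G(T, O) = 2*((T*5)*T - (-2)/(-6)) = 2*((5*T)*T - (-2)*(-1)/6) = 2*(5*T**2 - 1*1/3) = 2*(5*T**2 - 1/3) = 2*(-1/3 + 5*T**2) = -2/3 + 10*T**2)
m(f) = -10 + 2*f (m(f) = -6 + 2*(f - 2) = -6 + 2*(-2 + f) = -6 + (-4 + 2*f) = -10 + 2*f)
G(5, 1) + 73*(69 + m(-5*(-3*(-1) - 5))) = (-2/3 + 10*5**2) + 73*(69 + (-10 + 2*(-5*(-3*(-1) - 5)))) = (-2/3 + 10*25) + 73*(69 + (-10 + 2*(-5*(3 - 5)))) = (-2/3 + 250) + 73*(69 + (-10 + 2*(-5*(-2)))) = 748/3 + 73*(69 + (-10 + 2*10)) = 748/3 + 73*(69 + (-10 + 20)) = 748/3 + 73*(69 + 10) = 748/3 + 73*79 = 748/3 + 5767 = 18049/3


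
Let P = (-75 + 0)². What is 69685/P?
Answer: 13937/1125 ≈ 12.388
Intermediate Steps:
P = 5625 (P = (-75)² = 5625)
69685/P = 69685/5625 = 69685*(1/5625) = 13937/1125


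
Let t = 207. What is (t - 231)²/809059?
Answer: 576/809059 ≈ 0.00071194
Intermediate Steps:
(t - 231)²/809059 = (207 - 231)²/809059 = (-24)²*(1/809059) = 576*(1/809059) = 576/809059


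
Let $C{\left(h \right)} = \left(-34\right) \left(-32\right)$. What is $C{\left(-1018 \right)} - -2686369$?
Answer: $2687457$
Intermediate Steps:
$C{\left(h \right)} = 1088$
$C{\left(-1018 \right)} - -2686369 = 1088 - -2686369 = 1088 + 2686369 = 2687457$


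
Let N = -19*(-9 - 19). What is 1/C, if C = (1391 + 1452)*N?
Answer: 1/1512476 ≈ 6.6117e-7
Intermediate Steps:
N = 532 (N = -19*(-28) = 532)
C = 1512476 (C = (1391 + 1452)*532 = 2843*532 = 1512476)
1/C = 1/1512476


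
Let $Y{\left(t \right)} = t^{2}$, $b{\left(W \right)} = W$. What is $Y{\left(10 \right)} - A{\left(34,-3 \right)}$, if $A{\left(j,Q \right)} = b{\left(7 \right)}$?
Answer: $93$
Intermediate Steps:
$A{\left(j,Q \right)} = 7$
$Y{\left(10 \right)} - A{\left(34,-3 \right)} = 10^{2} - 7 = 100 - 7 = 93$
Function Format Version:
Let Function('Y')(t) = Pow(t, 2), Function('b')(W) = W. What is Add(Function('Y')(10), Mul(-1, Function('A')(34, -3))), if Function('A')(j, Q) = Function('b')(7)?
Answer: 93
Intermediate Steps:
Function('A')(j, Q) = 7
Add(Function('Y')(10), Mul(-1, Function('A')(34, -3))) = Add(Pow(10, 2), Mul(-1, 7)) = Add(100, -7) = 93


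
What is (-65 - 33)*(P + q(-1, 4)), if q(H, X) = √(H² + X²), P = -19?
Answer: 1862 - 98*√17 ≈ 1457.9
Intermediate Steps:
(-65 - 33)*(P + q(-1, 4)) = (-65 - 33)*(-19 + √((-1)² + 4²)) = -98*(-19 + √(1 + 16)) = -98*(-19 + √17) = 1862 - 98*√17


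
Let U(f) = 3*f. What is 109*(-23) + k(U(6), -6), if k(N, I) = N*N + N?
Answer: -2165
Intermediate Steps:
k(N, I) = N + N**2 (k(N, I) = N**2 + N = N + N**2)
109*(-23) + k(U(6), -6) = 109*(-23) + (3*6)*(1 + 3*6) = -2507 + 18*(1 + 18) = -2507 + 18*19 = -2507 + 342 = -2165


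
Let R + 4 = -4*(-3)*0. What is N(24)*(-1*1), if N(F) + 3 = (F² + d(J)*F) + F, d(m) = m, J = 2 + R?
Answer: -549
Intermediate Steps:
R = -4 (R = -4 - 4*(-3)*0 = -4 + 12*0 = -4 + 0 = -4)
J = -2 (J = 2 - 4 = -2)
N(F) = -3 + F² - F (N(F) = -3 + ((F² - 2*F) + F) = -3 + (F² - F) = -3 + F² - F)
N(24)*(-1*1) = (-3 + 24² - 1*24)*(-1*1) = (-3 + 576 - 24)*(-1) = 549*(-1) = -549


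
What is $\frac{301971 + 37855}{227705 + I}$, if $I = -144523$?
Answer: $\frac{169913}{41591} \approx 4.0853$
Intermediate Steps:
$\frac{301971 + 37855}{227705 + I} = \frac{301971 + 37855}{227705 - 144523} = \frac{339826}{83182} = 339826 \cdot \frac{1}{83182} = \frac{169913}{41591}$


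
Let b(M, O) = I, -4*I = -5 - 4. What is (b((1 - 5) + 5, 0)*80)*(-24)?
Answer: -4320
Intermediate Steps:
I = 9/4 (I = -(-5 - 4)/4 = -1/4*(-9) = 9/4 ≈ 2.2500)
b(M, O) = 9/4
(b((1 - 5) + 5, 0)*80)*(-24) = ((9/4)*80)*(-24) = 180*(-24) = -4320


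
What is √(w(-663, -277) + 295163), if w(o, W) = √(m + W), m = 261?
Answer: √(295163 + 4*I) ≈ 543.29 + 0.004*I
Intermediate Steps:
w(o, W) = √(261 + W)
√(w(-663, -277) + 295163) = √(√(261 - 277) + 295163) = √(√(-16) + 295163) = √(4*I + 295163) = √(295163 + 4*I)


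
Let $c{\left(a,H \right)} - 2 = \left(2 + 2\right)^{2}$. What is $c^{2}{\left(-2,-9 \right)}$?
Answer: $324$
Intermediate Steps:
$c{\left(a,H \right)} = 18$ ($c{\left(a,H \right)} = 2 + \left(2 + 2\right)^{2} = 2 + 4^{2} = 2 + 16 = 18$)
$c^{2}{\left(-2,-9 \right)} = 18^{2} = 324$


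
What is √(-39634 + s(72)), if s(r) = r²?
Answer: 5*I*√1378 ≈ 185.61*I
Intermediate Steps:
√(-39634 + s(72)) = √(-39634 + 72²) = √(-39634 + 5184) = √(-34450) = 5*I*√1378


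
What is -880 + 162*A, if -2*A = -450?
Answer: 35570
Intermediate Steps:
A = 225 (A = -1/2*(-450) = 225)
-880 + 162*A = -880 + 162*225 = -880 + 36450 = 35570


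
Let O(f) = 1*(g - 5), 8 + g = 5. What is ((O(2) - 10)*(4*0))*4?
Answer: 0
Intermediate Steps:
g = -3 (g = -8 + 5 = -3)
O(f) = -8 (O(f) = 1*(-3 - 5) = 1*(-8) = -8)
((O(2) - 10)*(4*0))*4 = ((-8 - 10)*(4*0))*4 = -18*0*4 = 0*4 = 0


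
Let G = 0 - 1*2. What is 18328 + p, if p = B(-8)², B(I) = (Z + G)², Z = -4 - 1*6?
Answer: 39064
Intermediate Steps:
Z = -10 (Z = -4 - 6 = -10)
G = -2 (G = 0 - 2 = -2)
B(I) = 144 (B(I) = (-10 - 2)² = (-12)² = 144)
p = 20736 (p = 144² = 20736)
18328 + p = 18328 + 20736 = 39064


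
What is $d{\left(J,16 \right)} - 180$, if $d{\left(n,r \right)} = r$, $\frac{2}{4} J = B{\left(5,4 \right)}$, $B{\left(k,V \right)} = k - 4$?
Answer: $-164$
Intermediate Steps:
$B{\left(k,V \right)} = -4 + k$ ($B{\left(k,V \right)} = k - 4 = -4 + k$)
$J = 2$ ($J = 2 \left(-4 + 5\right) = 2 \cdot 1 = 2$)
$d{\left(J,16 \right)} - 180 = 16 - 180 = -164$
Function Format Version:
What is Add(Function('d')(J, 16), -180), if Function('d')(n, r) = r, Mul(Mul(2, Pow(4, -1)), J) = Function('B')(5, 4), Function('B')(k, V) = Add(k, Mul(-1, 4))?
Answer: -164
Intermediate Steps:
Function('B')(k, V) = Add(-4, k) (Function('B')(k, V) = Add(k, -4) = Add(-4, k))
J = 2 (J = Mul(2, Add(-4, 5)) = Mul(2, 1) = 2)
Add(Function('d')(J, 16), -180) = Add(16, -180) = -164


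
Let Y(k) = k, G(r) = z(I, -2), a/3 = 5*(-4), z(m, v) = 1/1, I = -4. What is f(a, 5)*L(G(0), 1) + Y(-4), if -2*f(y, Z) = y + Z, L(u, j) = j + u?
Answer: 51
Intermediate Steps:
z(m, v) = 1
a = -60 (a = 3*(5*(-4)) = 3*(-20) = -60)
G(r) = 1
f(y, Z) = -Z/2 - y/2 (f(y, Z) = -(y + Z)/2 = -(Z + y)/2 = -Z/2 - y/2)
f(a, 5)*L(G(0), 1) + Y(-4) = (-½*5 - ½*(-60))*(1 + 1) - 4 = (-5/2 + 30)*2 - 4 = (55/2)*2 - 4 = 55 - 4 = 51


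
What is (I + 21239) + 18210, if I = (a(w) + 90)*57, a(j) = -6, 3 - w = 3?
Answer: 44237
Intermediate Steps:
w = 0 (w = 3 - 1*3 = 3 - 3 = 0)
I = 4788 (I = (-6 + 90)*57 = 84*57 = 4788)
(I + 21239) + 18210 = (4788 + 21239) + 18210 = 26027 + 18210 = 44237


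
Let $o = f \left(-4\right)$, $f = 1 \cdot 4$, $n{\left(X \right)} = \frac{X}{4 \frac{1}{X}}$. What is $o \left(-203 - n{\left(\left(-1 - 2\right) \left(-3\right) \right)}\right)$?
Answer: $3572$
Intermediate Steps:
$n{\left(X \right)} = \frac{X^{2}}{4}$ ($n{\left(X \right)} = X \frac{X}{4} = \frac{X^{2}}{4}$)
$f = 4$
$o = -16$ ($o = 4 \left(-4\right) = -16$)
$o \left(-203 - n{\left(\left(-1 - 2\right) \left(-3\right) \right)}\right) = - 16 \left(-203 - \frac{\left(\left(-1 - 2\right) \left(-3\right)\right)^{2}}{4}\right) = - 16 \left(-203 - \frac{\left(\left(-3\right) \left(-3\right)\right)^{2}}{4}\right) = - 16 \left(-203 - \frac{9^{2}}{4}\right) = - 16 \left(-203 - \frac{1}{4} \cdot 81\right) = - 16 \left(-203 - \frac{81}{4}\right) = \left(-16\right) \left(- \frac{893}{4}\right) = 3572$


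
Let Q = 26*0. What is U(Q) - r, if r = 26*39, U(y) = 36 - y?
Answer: -978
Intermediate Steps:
Q = 0
r = 1014
U(Q) - r = (36 - 1*0) - 1*1014 = (36 + 0) - 1014 = 36 - 1014 = -978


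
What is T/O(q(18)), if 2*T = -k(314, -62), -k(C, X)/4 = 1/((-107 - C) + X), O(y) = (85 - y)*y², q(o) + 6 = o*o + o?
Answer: 1/6843360384 ≈ 1.4613e-10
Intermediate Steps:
q(o) = -6 + o + o² (q(o) = -6 + (o*o + o) = -6 + (o² + o) = -6 + (o + o²) = -6 + o + o²)
O(y) = y²*(85 - y)
k(C, X) = -4/(-107 + X - C) (k(C, X) = -4/((-107 - C) + X) = -4/(-107 + X - C))
T = -2/483 (T = (-4/(107 + 314 - 1*(-62)))/2 = (-4/(107 + 314 + 62))/2 = (-4/483)/2 = (-1*4/483)/2 = (½)*(-4/483) = -2/483 ≈ -0.0041408)
T/O(q(18)) = -2*1/((85 - (-6 + 18 + 18²))*(-6 + 18 + 18²)²)/483 = -2*1/((85 - (-6 + 18 + 324))*(-6 + 18 + 324)²)/483 = -2*1/(112896*(85 - 1*336))/483 = -2*1/(112896*(85 - 336))/483 = -2/(483*(112896*(-251))) = -2/483/(-28336896) = -2/483*(-1/28336896) = 1/6843360384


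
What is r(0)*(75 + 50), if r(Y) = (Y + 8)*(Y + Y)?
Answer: 0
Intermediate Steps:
r(Y) = 2*Y*(8 + Y) (r(Y) = (8 + Y)*(2*Y) = 2*Y*(8 + Y))
r(0)*(75 + 50) = (2*0*(8 + 0))*(75 + 50) = (2*0*8)*125 = 0*125 = 0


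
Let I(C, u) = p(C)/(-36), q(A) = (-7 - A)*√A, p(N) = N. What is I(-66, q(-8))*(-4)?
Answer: -22/3 ≈ -7.3333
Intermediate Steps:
q(A) = √A*(-7 - A)
I(C, u) = -C/36 (I(C, u) = C/(-36) = C*(-1/36) = -C/36)
I(-66, q(-8))*(-4) = -1/36*(-66)*(-4) = (11/6)*(-4) = -22/3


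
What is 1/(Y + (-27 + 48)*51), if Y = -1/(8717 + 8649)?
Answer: 17366/18598985 ≈ 0.00093371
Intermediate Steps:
Y = -1/17366 ≈ -5.7584e-5
1/(Y + (-27 + 48)*51) = 1/(-1/17366 + (-27 + 48)*51) = 1/(-1/17366 + 21*51) = 1/(-1/17366 + 1071) = 1/(18598985/17366) = 17366/18598985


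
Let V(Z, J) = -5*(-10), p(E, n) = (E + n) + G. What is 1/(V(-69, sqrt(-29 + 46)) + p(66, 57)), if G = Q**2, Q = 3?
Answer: 1/182 ≈ 0.0054945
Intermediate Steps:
G = 9 (G = 3**2 = 9)
p(E, n) = 9 + E + n (p(E, n) = (E + n) + 9 = 9 + E + n)
V(Z, J) = 50
1/(V(-69, sqrt(-29 + 46)) + p(66, 57)) = 1/(50 + (9 + 66 + 57)) = 1/(50 + 132) = 1/182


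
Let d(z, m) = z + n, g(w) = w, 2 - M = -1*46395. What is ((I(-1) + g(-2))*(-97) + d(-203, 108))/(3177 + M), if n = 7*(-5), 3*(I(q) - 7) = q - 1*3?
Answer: -1781/148722 ≈ -0.011975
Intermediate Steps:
M = 46397 (M = 2 - (-1)*46395 = 2 - 1*(-46395) = 2 + 46395 = 46397)
I(q) = 6 + q/3 (I(q) = 7 + (q - 1*3)/3 = 7 + (q - 3)/3 = 7 + (-3 + q)/3 = 7 + (-1 + q/3) = 6 + q/3)
n = -35
d(z, m) = -35 + z (d(z, m) = z - 35 = -35 + z)
((I(-1) + g(-2))*(-97) + d(-203, 108))/(3177 + M) = (((6 + (⅓)*(-1)) - 2)*(-97) + (-35 - 203))/(3177 + 46397) = (((6 - ⅓) - 2)*(-97) - 238)/49574 = ((17/3 - 2)*(-97) - 238)*(1/49574) = ((11/3)*(-97) - 238)*(1/49574) = (-1067/3 - 238)*(1/49574) = -1781/3*1/49574 = -1781/148722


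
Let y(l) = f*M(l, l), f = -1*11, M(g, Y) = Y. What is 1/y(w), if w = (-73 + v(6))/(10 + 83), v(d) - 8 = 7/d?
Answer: 558/4213 ≈ 0.13245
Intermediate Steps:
f = -11
v(d) = 8 + 7/d
w = -383/558 (w = (-73 + (8 + 7/6))/(10 + 83) = (-73 + (8 + 7*(⅙)))/93 = (-73 + (8 + 7/6))*(1/93) = (-73 + 55/6)*(1/93) = -383/6*1/93 = -383/558 ≈ -0.68638)
y(l) = -11*l
1/y(w) = 1/(-11*(-383/558)) = 1/(4213/558) = 558/4213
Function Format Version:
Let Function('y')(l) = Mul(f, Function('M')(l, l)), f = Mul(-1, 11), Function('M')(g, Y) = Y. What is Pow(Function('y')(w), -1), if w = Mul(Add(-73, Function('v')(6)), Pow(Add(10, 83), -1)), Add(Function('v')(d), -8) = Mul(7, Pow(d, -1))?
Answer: Rational(558, 4213) ≈ 0.13245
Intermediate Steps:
f = -11
Function('v')(d) = Add(8, Mul(7, Pow(d, -1)))
w = Rational(-383, 558) (w = Mul(Add(-73, Add(8, Mul(7, Pow(6, -1)))), Pow(Add(10, 83), -1)) = Mul(Add(-73, Add(8, Mul(7, Rational(1, 6)))), Pow(93, -1)) = Mul(Add(-73, Add(8, Rational(7, 6))), Rational(1, 93)) = Mul(Add(-73, Rational(55, 6)), Rational(1, 93)) = Mul(Rational(-383, 6), Rational(1, 93)) = Rational(-383, 558) ≈ -0.68638)
Function('y')(l) = Mul(-11, l)
Pow(Function('y')(w), -1) = Pow(Mul(-11, Rational(-383, 558)), -1) = Pow(Rational(4213, 558), -1) = Rational(558, 4213)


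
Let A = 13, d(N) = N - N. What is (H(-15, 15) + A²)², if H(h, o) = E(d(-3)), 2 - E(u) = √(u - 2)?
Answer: (171 - I*√2)² ≈ 29239.0 - 483.7*I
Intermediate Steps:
d(N) = 0
E(u) = 2 - √(-2 + u) (E(u) = 2 - √(u - 2) = 2 - √(-2 + u))
H(h, o) = 2 - I*√2 (H(h, o) = 2 - √(-2 + 0) = 2 - √(-2) = 2 - I*√2)
(H(-15, 15) + A²)² = ((2 - I*√2) + 13²)² = ((2 - I*√2) + 169)² = (171 - I*√2)²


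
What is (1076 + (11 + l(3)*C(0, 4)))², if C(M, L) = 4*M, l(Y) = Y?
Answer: 1181569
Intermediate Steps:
(1076 + (11 + l(3)*C(0, 4)))² = (1076 + (11 + 3*(4*0)))² = (1076 + (11 + 3*0))² = (1076 + (11 + 0))² = (1076 + 11)² = 1087² = 1181569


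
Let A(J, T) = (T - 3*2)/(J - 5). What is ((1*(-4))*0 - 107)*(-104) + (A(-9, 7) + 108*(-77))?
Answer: 39367/14 ≈ 2811.9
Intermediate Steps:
A(J, T) = (-6 + T)/(-5 + J) (A(J, T) = (T - 6)/(-5 + J) = (-6 + T)/(-5 + J))
((1*(-4))*0 - 107)*(-104) + (A(-9, 7) + 108*(-77)) = ((1*(-4))*0 - 107)*(-104) + ((-6 + 7)/(-5 - 9) + 108*(-77)) = (-4*0 - 107)*(-104) + (1/(-14) - 8316) = (0 - 107)*(-104) + (-1/14*1 - 8316) = -107*(-104) + (-1/14 - 8316) = 11128 - 116425/14 = 39367/14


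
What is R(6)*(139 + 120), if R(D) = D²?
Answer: 9324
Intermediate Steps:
R(6)*(139 + 120) = 6²*(139 + 120) = 36*259 = 9324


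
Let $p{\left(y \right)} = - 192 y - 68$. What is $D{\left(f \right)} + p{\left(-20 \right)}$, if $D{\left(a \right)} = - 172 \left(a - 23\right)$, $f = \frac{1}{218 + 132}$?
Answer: $\frac{1352314}{175} \approx 7727.5$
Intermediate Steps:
$p{\left(y \right)} = -68 - 192 y$
$f = \frac{1}{350} \approx 0.0028571$
$D{\left(a \right)} = 3956 - 172 a$ ($D{\left(a \right)} = - 172 \left(-23 + a\right) = 3956 - 172 a$)
$D{\left(f \right)} + p{\left(-20 \right)} = \left(3956 - \frac{86}{175}\right) - -3772 = \left(3956 - \frac{86}{175}\right) + \left(-68 + 3840\right) = \frac{692214}{175} + 3772 = \frac{1352314}{175}$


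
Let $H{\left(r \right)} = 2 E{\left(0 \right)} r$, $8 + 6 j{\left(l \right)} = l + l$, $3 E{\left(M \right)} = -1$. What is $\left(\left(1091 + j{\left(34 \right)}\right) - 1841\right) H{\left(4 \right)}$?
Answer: $\frac{5920}{3} \approx 1973.3$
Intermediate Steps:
$E{\left(M \right)} = - \frac{1}{3}$ ($E{\left(M \right)} = \frac{1}{3} \left(-1\right) = - \frac{1}{3}$)
$j{\left(l \right)} = - \frac{4}{3} + \frac{l}{3}$ ($j{\left(l \right)} = - \frac{4}{3} + \frac{l + l}{6} = - \frac{4}{3} + \frac{2 l}{6} = - \frac{4}{3} + \frac{l}{3}$)
$H{\left(r \right)} = - \frac{2 r}{3}$ ($H{\left(r \right)} = 2 \left(- \frac{1}{3}\right) r = - \frac{2 r}{3}$)
$\left(\left(1091 + j{\left(34 \right)}\right) - 1841\right) H{\left(4 \right)} = \left(\left(1091 + \left(- \frac{4}{3} + \frac{1}{3} \cdot 34\right)\right) - 1841\right) \left(\left(- \frac{2}{3}\right) 4\right) = \left(\left(1091 + \left(- \frac{4}{3} + \frac{34}{3}\right)\right) - 1841\right) \left(- \frac{8}{3}\right) = \left(\left(1091 + 10\right) - 1841\right) \left(- \frac{8}{3}\right) = \left(1101 - 1841\right) \left(- \frac{8}{3}\right) = \left(-740\right) \left(- \frac{8}{3}\right) = \frac{5920}{3}$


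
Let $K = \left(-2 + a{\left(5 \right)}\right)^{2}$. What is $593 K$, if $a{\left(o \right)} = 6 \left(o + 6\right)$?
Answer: $2428928$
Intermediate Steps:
$a{\left(o \right)} = 36 + 6 o$ ($a{\left(o \right)} = 6 \left(6 + o\right) = 36 + 6 o$)
$K = 4096$ ($K = \left(-2 + \left(36 + 6 \cdot 5\right)\right)^{2} = \left(-2 + \left(36 + 30\right)\right)^{2} = \left(-2 + 66\right)^{2} = 64^{2} = 4096$)
$593 K = 593 \cdot 4096 = 2428928$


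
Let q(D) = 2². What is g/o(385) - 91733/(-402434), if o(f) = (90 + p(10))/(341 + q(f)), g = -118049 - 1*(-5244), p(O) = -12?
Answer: -1305150715623/2615821 ≈ -4.9895e+5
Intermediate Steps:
q(D) = 4
g = -112805 (g = -118049 + 5244 = -112805)
o(f) = 26/115 (o(f) = (90 - 12)/(341 + 4) = 78/345 = 78*(1/345) = 26/115)
g/o(385) - 91733/(-402434) = -112805/26/115 - 91733/(-402434) = -112805*115/26 - 91733*(-1/402434) = -12972575/26 + 91733/402434 = -1305150715623/2615821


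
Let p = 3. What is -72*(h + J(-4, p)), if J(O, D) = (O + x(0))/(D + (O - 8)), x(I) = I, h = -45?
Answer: 3208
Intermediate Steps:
J(O, D) = O/(-8 + D + O) (J(O, D) = (O + 0)/(D + (O - 8)) = O/(D + (-8 + O)) = O/(-8 + D + O))
-72*(h + J(-4, p)) = -72*(-45 - 4/(-8 + 3 - 4)) = -72*(-45 - 4/(-9)) = -72*(-45 - 4*(-1/9)) = -72*(-45 + 4/9) = -72*(-401/9) = 3208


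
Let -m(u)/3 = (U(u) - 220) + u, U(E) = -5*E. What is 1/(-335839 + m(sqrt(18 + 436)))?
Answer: -335179/112344896665 - 12*sqrt(454)/112344896665 ≈ -2.9858e-6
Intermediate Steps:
m(u) = 660 + 12*u (m(u) = -3*((-5*u - 220) + u) = -3*((-220 - 5*u) + u) = -3*(-220 - 4*u) = 660 + 12*u)
1/(-335839 + m(sqrt(18 + 436))) = 1/(-335839 + (660 + 12*sqrt(18 + 436))) = 1/(-335839 + (660 + 12*sqrt(454))) = 1/(-335179 + 12*sqrt(454))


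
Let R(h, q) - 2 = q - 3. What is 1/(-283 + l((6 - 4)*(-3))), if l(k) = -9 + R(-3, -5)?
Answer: -1/298 ≈ -0.0033557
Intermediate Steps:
R(h, q) = -1 + q (R(h, q) = 2 + (q - 3) = 2 + (-3 + q) = -1 + q)
l(k) = -15 (l(k) = -9 + (-1 - 5) = -9 - 6 = -15)
1/(-283 + l((6 - 4)*(-3))) = 1/(-283 - 15) = 1/(-298) = -1/298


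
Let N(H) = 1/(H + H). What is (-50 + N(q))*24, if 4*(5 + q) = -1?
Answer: -8416/7 ≈ -1202.3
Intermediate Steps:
q = -21/4 (q = -5 + (1/4)*(-1) = -5 - 1/4 = -21/4 ≈ -5.2500)
N(H) = 1/(2*H)
(-50 + N(q))*24 = (-50 + 1/(2*(-21/4)))*24 = (-50 + (1/2)*(-4/21))*24 = (-50 - 2/21)*24 = -1052/21*24 = -8416/7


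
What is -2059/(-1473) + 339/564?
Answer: 553541/276924 ≈ 1.9989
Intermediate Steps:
-2059/(-1473) + 339/564 = -2059*(-1/1473) + 339*(1/564) = 2059/1473 + 113/188 = 553541/276924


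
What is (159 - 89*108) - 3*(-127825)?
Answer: 374022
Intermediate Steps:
(159 - 89*108) - 3*(-127825) = (159 - 9612) + 383475 = -9453 + 383475 = 374022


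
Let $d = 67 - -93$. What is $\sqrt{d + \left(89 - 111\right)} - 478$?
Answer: $-478 + \sqrt{138} \approx -466.25$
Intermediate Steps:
$d = 160$ ($d = 67 + 93 = 160$)
$\sqrt{d + \left(89 - 111\right)} - 478 = \sqrt{160 + \left(89 - 111\right)} - 478 = \sqrt{160 - 22} - 478 = \sqrt{138} - 478 = -478 + \sqrt{138}$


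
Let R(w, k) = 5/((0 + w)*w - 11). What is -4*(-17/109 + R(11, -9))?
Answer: 530/1199 ≈ 0.44204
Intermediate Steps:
R(w, k) = 5/(-11 + w²) (R(w, k) = 5/(w*w - 11) = 5/(w² - 11) = 5/(-11 + w²))
-4*(-17/109 + R(11, -9)) = -4*(-17/109 + 5/(-11 + 11²)) = -4*(-17*1/109 + 5/(-11 + 121)) = -4*(-17/109 + 5/110) = -4*(-17/109 + 5*(1/110)) = -4*(-17/109 + 1/22) = -4*(-265/2398) = 530/1199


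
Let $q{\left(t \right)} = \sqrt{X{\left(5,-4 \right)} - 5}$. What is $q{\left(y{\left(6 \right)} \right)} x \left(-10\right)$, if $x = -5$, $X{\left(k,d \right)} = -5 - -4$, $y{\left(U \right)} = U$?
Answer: $50 i \sqrt{6} \approx 122.47 i$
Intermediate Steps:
$X{\left(k,d \right)} = -1$ ($X{\left(k,d \right)} = -5 + 4 = -1$)
$q{\left(t \right)} = i \sqrt{6}$ ($q{\left(t \right)} = \sqrt{-1 - 5} = \sqrt{-6} = i \sqrt{6}$)
$q{\left(y{\left(6 \right)} \right)} x \left(-10\right) = i \sqrt{6} \left(-5\right) \left(-10\right) = - 5 i \sqrt{6} \left(-10\right) = 50 i \sqrt{6}$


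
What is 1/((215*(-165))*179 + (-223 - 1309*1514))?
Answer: -1/8332074 ≈ -1.2002e-7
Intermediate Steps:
1/((215*(-165))*179 + (-223 - 1309*1514)) = 1/(-35475*179 + (-223 - 1981826)) = 1/(-6350025 - 1982049) = 1/(-8332074) = -1/8332074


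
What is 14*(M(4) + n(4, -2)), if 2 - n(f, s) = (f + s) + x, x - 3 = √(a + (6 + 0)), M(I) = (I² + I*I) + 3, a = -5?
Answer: 434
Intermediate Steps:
M(I) = 3 + 2*I² (M(I) = (I² + I²) + 3 = 2*I² + 3 = 3 + 2*I²)
x = 4 (x = 3 + √(-5 + (6 + 0)) = 3 + √(-5 + 6) = 3 + √1 = 3 + 1 = 4)
n(f, s) = -2 - f - s (n(f, s) = 2 - ((f + s) + 4) = 2 - (4 + f + s) = 2 + (-4 - f - s) = -2 - f - s)
14*(M(4) + n(4, -2)) = 14*((3 + 2*4²) + (-2 - 1*4 - 1*(-2))) = 14*((3 + 2*16) + (-2 - 4 + 2)) = 14*((3 + 32) - 4) = 14*(35 - 4) = 14*31 = 434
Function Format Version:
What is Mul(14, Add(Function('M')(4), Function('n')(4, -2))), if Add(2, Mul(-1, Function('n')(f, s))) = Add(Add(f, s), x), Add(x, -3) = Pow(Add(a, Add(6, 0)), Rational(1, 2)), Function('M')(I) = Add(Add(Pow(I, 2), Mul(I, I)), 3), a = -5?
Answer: 434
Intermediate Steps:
Function('M')(I) = Add(3, Mul(2, Pow(I, 2))) (Function('M')(I) = Add(Add(Pow(I, 2), Pow(I, 2)), 3) = Add(Mul(2, Pow(I, 2)), 3) = Add(3, Mul(2, Pow(I, 2))))
x = 4 (x = Add(3, Pow(Add(-5, Add(6, 0)), Rational(1, 2))) = Add(3, Pow(Add(-5, 6), Rational(1, 2))) = Add(3, Pow(1, Rational(1, 2))) = Add(3, 1) = 4)
Function('n')(f, s) = Add(-2, Mul(-1, f), Mul(-1, s)) (Function('n')(f, s) = Add(2, Mul(-1, Add(Add(f, s), 4))) = Add(2, Mul(-1, Add(4, f, s))) = Add(2, Add(-4, Mul(-1, f), Mul(-1, s))) = Add(-2, Mul(-1, f), Mul(-1, s)))
Mul(14, Add(Function('M')(4), Function('n')(4, -2))) = Mul(14, Add(Add(3, Mul(2, Pow(4, 2))), Add(-2, Mul(-1, 4), Mul(-1, -2)))) = Mul(14, Add(Add(3, Mul(2, 16)), Add(-2, -4, 2))) = Mul(14, Add(Add(3, 32), -4)) = Mul(14, Add(35, -4)) = Mul(14, 31) = 434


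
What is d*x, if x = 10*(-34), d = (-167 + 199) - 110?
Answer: 26520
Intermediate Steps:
d = -78 (d = 32 - 110 = -78)
x = -340
d*x = -78*(-340) = 26520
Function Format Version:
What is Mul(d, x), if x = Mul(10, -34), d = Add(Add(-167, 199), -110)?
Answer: 26520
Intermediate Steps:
d = -78 (d = Add(32, -110) = -78)
x = -340
Mul(d, x) = Mul(-78, -340) = 26520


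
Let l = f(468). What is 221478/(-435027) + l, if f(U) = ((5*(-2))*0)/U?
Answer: -73826/145009 ≈ -0.50911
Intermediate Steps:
f(U) = 0 (f(U) = (-10*0)/U = 0/U = 0)
l = 0
221478/(-435027) + l = 221478/(-435027) + 0 = 221478*(-1/435027) + 0 = -73826/145009 + 0 = -73826/145009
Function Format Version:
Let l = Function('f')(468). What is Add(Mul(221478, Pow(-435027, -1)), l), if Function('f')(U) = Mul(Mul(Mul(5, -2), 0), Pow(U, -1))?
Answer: Rational(-73826, 145009) ≈ -0.50911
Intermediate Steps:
Function('f')(U) = 0 (Function('f')(U) = Mul(Mul(-10, 0), Pow(U, -1)) = Mul(0, Pow(U, -1)) = 0)
l = 0
Add(Mul(221478, Pow(-435027, -1)), l) = Add(Mul(221478, Pow(-435027, -1)), 0) = Add(Mul(221478, Rational(-1, 435027)), 0) = Add(Rational(-73826, 145009), 0) = Rational(-73826, 145009)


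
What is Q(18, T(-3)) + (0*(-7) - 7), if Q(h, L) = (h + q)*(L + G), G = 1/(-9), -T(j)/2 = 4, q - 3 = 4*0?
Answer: -532/3 ≈ -177.33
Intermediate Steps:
q = 3 (q = 3 + 4*0 = 3 + 0 = 3)
T(j) = -8 (T(j) = -2*4 = -8)
G = -⅑ ≈ -0.11111
Q(h, L) = (3 + h)*(-⅑ + L) (Q(h, L) = (h + 3)*(L - ⅑) = (3 + h)*(-⅑ + L))
Q(18, T(-3)) + (0*(-7) - 7) = (-⅓ + 3*(-8) - ⅑*18 - 8*18) + (0*(-7) - 7) = (-⅓ - 24 - 2 - 144) + (0 - 7) = -511/3 - 7 = -532/3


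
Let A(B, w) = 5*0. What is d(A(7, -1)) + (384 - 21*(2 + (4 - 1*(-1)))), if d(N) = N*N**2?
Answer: 237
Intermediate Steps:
A(B, w) = 0
d(N) = N**3
d(A(7, -1)) + (384 - 21*(2 + (4 - 1*(-1)))) = 0**3 + (384 - 21*(2 + (4 - 1*(-1)))) = 0 + (384 - 21*(2 + (4 + 1))) = 0 + (384 - 21*(2 + 5)) = 0 + (384 - 21*7) = 0 + (384 - 147) = 0 + 237 = 237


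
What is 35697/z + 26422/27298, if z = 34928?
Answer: 948662161/476732272 ≈ 1.9899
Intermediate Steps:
35697/z + 26422/27298 = 35697/34928 + 26422/27298 = 35697*(1/34928) + 26422*(1/27298) = 35697/34928 + 13211/13649 = 948662161/476732272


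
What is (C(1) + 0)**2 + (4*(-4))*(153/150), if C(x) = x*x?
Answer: -383/25 ≈ -15.320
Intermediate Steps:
C(x) = x**2
(C(1) + 0)**2 + (4*(-4))*(153/150) = (1**2 + 0)**2 + (4*(-4))*(153/150) = (1 + 0)**2 - 2448/150 = 1**2 - 16*51/50 = 1 - 408/25 = -383/25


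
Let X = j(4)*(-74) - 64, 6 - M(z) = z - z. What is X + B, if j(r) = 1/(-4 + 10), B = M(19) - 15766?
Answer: -47509/3 ≈ -15836.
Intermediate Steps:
M(z) = 6 (M(z) = 6 - (z - z) = 6 - 1*0 = 6 + 0 = 6)
B = -15760 (B = 6 - 15766 = -15760)
j(r) = 1/6
X = -229/3 (X = (1/6)*(-74) - 64 = -37/3 - 64 = -229/3 ≈ -76.333)
X + B = -229/3 - 15760 = -47509/3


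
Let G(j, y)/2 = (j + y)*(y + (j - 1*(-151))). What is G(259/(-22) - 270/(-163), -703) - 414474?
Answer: 2489801245163/6429698 ≈ 3.8723e+5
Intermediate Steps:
G(j, y) = 2*(j + y)*(151 + j + y) (G(j, y) = 2*((j + y)*(y + (j - 1*(-151)))) = 2*((j + y)*(y + (j + 151))) = 2*((j + y)*(y + (151 + j))) = 2*((j + y)*(151 + j + y)) = 2*(j + y)*(151 + j + y))
G(259/(-22) - 270/(-163), -703) - 414474 = (2*(259/(-22) - 270/(-163))² + 2*(-703)² + 302*(259/(-22) - 270/(-163)) + 302*(-703) + 4*(259/(-22) - 270/(-163))*(-703)) - 414474 = (2*(259*(-1/22) - 270*(-1/163))² + 2*494209 + 302*(259*(-1/22) - 270*(-1/163)) - 212306 + 4*(259*(-1/22) - 270*(-1/163))*(-703)) - 414474 = (2*(-259/22 + 270/163)² + 988418 + 302*(-259/22 + 270/163) - 212306 + 4*(-259/22 + 270/163)*(-703)) - 414474 = (2*(-36277/3586)² + 988418 + 302*(-36277/3586) - 212306 + 4*(-36277/3586)*(-703)) - 414474 = (2*(1316020729/12859396) + 988418 - 5477827/1793 - 212306 + 51005462/1793) - 414474 = (1316020729/6429698 + 988418 - 5477827/1793 - 212306 + 51005462/1793) - 414474 = 5154743894015/6429698 - 414474 = 2489801245163/6429698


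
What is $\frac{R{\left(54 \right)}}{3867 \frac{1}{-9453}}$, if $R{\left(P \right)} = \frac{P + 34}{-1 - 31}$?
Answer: $\frac{34661}{5156} \approx 6.7225$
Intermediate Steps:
$R{\left(P \right)} = - \frac{17}{16} - \frac{P}{32}$ ($R{\left(P \right)} = \frac{34 + P}{-1 - 31} = \frac{34 + P}{-32} = \left(34 + P\right) \left(- \frac{1}{32}\right) = - \frac{17}{16} - \frac{P}{32}$)
$\frac{R{\left(54 \right)}}{3867 \frac{1}{-9453}} = \frac{- \frac{17}{16} - \frac{27}{16}}{3867 \frac{1}{-9453}} = \frac{- \frac{17}{16} - \frac{27}{16}}{3867 \left(- \frac{1}{9453}\right)} = - \frac{11}{4 \left(- \frac{1289}{3151}\right)} = \left(- \frac{11}{4}\right) \left(- \frac{3151}{1289}\right) = \frac{34661}{5156}$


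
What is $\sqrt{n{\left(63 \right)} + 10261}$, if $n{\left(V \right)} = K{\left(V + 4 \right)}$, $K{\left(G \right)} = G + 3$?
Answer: $\sqrt{10331} \approx 101.64$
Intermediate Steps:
$K{\left(G \right)} = 3 + G$
$n{\left(V \right)} = 7 + V$ ($n{\left(V \right)} = 3 + \left(V + 4\right) = 3 + \left(4 + V\right) = 7 + V$)
$\sqrt{n{\left(63 \right)} + 10261} = \sqrt{\left(7 + 63\right) + 10261} = \sqrt{70 + 10261} = \sqrt{10331}$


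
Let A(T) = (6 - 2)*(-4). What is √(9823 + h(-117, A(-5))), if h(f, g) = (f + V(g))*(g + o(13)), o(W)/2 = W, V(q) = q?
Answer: √8493 ≈ 92.157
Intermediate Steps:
o(W) = 2*W
A(T) = -16 (A(T) = 4*(-4) = -16)
h(f, g) = (26 + g)*(f + g) (h(f, g) = (f + g)*(g + 2*13) = (f + g)*(g + 26) = (f + g)*(26 + g) = (26 + g)*(f + g))
√(9823 + h(-117, A(-5))) = √(9823 + ((-16)² + 26*(-117) + 26*(-16) - 117*(-16))) = √(9823 + (256 - 3042 - 416 + 1872)) = √(9823 - 1330) = √8493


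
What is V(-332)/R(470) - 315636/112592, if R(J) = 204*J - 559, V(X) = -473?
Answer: -7534998793/2683095508 ≈ -2.8083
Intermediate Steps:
R(J) = -559 + 204*J
V(-332)/R(470) - 315636/112592 = -473/(-559 + 204*470) - 315636/112592 = -473/(-559 + 95880) - 315636*1/112592 = -473/95321 - 78909/28148 = -7534998793/2683095508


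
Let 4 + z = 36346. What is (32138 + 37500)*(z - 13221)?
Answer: 1610100198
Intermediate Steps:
z = 36342 (z = -4 + 36346 = 36342)
(32138 + 37500)*(z - 13221) = (32138 + 37500)*(36342 - 13221) = 69638*23121 = 1610100198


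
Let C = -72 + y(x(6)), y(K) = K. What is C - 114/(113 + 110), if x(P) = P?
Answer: -14832/223 ≈ -66.511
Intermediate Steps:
C = -66 (C = -72 + 6 = -66)
C - 114/(113 + 110) = -66 - 114/(113 + 110) = -66 - 114/223 = -14832/223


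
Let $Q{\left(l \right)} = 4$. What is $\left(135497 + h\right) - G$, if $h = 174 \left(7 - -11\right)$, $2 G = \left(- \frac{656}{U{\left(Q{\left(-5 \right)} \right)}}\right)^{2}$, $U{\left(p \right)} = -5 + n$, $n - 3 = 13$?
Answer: $\frac{16558941}{121} \approx 1.3685 \cdot 10^{5}$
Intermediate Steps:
$n = 16$ ($n = 3 + 13 = 16$)
$U{\left(p \right)} = 11$ ($U{\left(p \right)} = -5 + 16 = 11$)
$G = \frac{215168}{121}$ ($G = \frac{\left(- \frac{656}{11}\right)^{2}}{2} = \frac{1}{2} \cdot \frac{430336}{121} = \frac{215168}{121} \approx 1778.2$)
$h = 3132$ ($h = 174 \left(7 + \left(-21 + 32\right)\right) = 174 \left(7 + 11\right) = 174 \cdot 18 = 3132$)
$\left(135497 + h\right) - G = \left(135497 + 3132\right) - \frac{215168}{121} = 138629 - \frac{215168}{121} = \frac{16558941}{121}$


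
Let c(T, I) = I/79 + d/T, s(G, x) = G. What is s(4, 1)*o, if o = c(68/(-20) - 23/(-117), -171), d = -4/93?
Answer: -19744908/2294713 ≈ -8.6045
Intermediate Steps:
d = -4/93 (d = -4*1/93 = -4/93 ≈ -0.043011)
c(T, I) = -4/(93*T) + I/79 (c(T, I) = I/79 - 4/(93*T) = -4/(93*T) + I/79)
o = -4936227/2294713 (o = -4/(93*(68/(-20) - 23/(-117))) + (1/79)*(-171) = -4/(93*(68*(-1/20) - 23*(-1/117))) - 171/79 = -4/(93*(-17/5 + 23/117)) - 171/79 = -4/(93*(-1874/585)) - 171/79 = -4/93*(-585/1874) - 171/79 = 390/29047 - 171/79 = -4936227/2294713 ≈ -2.1511)
s(4, 1)*o = 4*(-4936227/2294713) = -19744908/2294713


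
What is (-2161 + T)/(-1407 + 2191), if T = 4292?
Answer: 2131/784 ≈ 2.7181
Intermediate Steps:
(-2161 + T)/(-1407 + 2191) = (-2161 + 4292)/(-1407 + 2191) = 2131/784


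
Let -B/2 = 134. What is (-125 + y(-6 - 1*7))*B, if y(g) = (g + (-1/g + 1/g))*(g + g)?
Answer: -57084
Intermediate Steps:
B = -268 (B = -2*134 = -268)
y(g) = 2*g² (y(g) = (g + (-1/g + 1/g))*(2*g) = (g + 0)*(2*g) = g*(2*g) = 2*g²)
(-125 + y(-6 - 1*7))*B = (-125 + 2*(-6 - 1*7)²)*(-268) = (-125 + 2*(-6 - 7)²)*(-268) = (-125 + 2*(-13)²)*(-268) = (-125 + 2*169)*(-268) = (-125 + 338)*(-268) = 213*(-268) = -57084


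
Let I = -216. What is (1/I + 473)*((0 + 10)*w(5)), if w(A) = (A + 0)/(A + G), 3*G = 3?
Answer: 2554175/648 ≈ 3941.6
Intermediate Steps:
G = 1 (G = (⅓)*3 = 1)
w(A) = A/(1 + A) (w(A) = (A + 0)/(A + 1) = A/(1 + A))
(1/I + 473)*((0 + 10)*w(5)) = (1/(-216) + 473)*((0 + 10)*(5/(1 + 5))) = (-1/216 + 473)*(10*(5/6)) = 102167*(10*(5*(⅙)))/216 = 102167*(10*(⅚))/216 = (102167/216)*(25/3) = 2554175/648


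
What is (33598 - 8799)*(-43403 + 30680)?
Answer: -315517677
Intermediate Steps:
(33598 - 8799)*(-43403 + 30680) = 24799*(-12723) = -315517677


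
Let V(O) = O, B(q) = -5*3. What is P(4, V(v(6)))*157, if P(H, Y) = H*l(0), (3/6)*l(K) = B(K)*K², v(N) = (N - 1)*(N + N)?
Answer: 0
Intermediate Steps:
B(q) = -15
v(N) = 2*N*(-1 + N) (v(N) = (-1 + N)*(2*N) = 2*N*(-1 + N))
l(K) = -30*K² (l(K) = 2*(-15*K²) = -30*K²)
P(H, Y) = 0 (P(H, Y) = H*(-30*0²) = H*(-30*0) = H*0 = 0)
P(4, V(v(6)))*157 = 0*157 = 0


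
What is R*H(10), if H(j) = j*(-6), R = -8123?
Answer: 487380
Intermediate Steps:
H(j) = -6*j
R*H(10) = -(-48738)*10 = -8123*(-60) = 487380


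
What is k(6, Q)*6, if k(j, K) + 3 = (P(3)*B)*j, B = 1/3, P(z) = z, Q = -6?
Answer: 18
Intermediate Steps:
B = 1/3 ≈ 0.33333
k(j, K) = -3 + j (k(j, K) = -3 + (3*(1/3))*j = -3 + 1*j = -3 + j)
k(6, Q)*6 = (-3 + 6)*6 = 3*6 = 18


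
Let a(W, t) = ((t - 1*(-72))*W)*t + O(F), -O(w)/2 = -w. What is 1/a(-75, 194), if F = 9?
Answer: -1/3870282 ≈ -2.5838e-7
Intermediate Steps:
O(w) = 2*w (O(w) = -(-2)*w = 2*w)
a(W, t) = 18 + W*t*(72 + t) (a(W, t) = ((t - 1*(-72))*W)*t + 2*9 = ((t + 72)*W)*t + 18 = ((72 + t)*W)*t + 18 = (W*(72 + t))*t + 18 = W*t*(72 + t) + 18 = 18 + W*t*(72 + t))
1/a(-75, 194) = 1/(18 - 75*194² + 72*(-75)*194) = 1/(18 - 75*37636 - 1047600) = 1/(18 - 2822700 - 1047600) = 1/(-3870282) = -1/3870282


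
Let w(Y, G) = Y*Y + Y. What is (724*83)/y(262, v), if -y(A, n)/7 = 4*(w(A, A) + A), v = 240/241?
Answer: -15023/484176 ≈ -0.031028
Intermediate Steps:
v = 240/241 (v = 240*(1/241) = 240/241 ≈ 0.99585)
w(Y, G) = Y + Y**2 (w(Y, G) = Y**2 + Y = Y + Y**2)
y(A, n) = -28*A - 28*A*(1 + A) (y(A, n) = -28*(A*(1 + A) + A) = -28*(A + A*(1 + A)) = -7*(4*A + 4*A*(1 + A)) = -28*A - 28*A*(1 + A))
(724*83)/y(262, v) = (724*83)/((28*262*(-2 - 1*262))) = 60092/((28*262*(-2 - 262))) = 60092/((28*262*(-264))) = 60092/(-1936704) = 60092*(-1/1936704) = -15023/484176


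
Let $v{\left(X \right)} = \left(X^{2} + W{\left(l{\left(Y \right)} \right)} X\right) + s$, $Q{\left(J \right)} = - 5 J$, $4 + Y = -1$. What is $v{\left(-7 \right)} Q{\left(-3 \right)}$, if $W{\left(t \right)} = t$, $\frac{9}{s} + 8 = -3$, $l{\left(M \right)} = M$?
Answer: $\frac{13725}{11} \approx 1247.7$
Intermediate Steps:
$Y = -5$ ($Y = -4 - 1 = -5$)
$s = - \frac{9}{11}$ ($s = \frac{9}{-8 - 3} = \frac{9}{-11} = 9 \left(- \frac{1}{11}\right) = - \frac{9}{11} \approx -0.81818$)
$v{\left(X \right)} = - \frac{9}{11} + X^{2} - 5 X$ ($v{\left(X \right)} = \left(X^{2} - 5 X\right) - \frac{9}{11} = - \frac{9}{11} + X^{2} - 5 X$)
$v{\left(-7 \right)} Q{\left(-3 \right)} = \left(- \frac{9}{11} + \left(-7\right)^{2} - -35\right) \left(\left(-5\right) \left(-3\right)\right) = \left(- \frac{9}{11} + 49 + 35\right) 15 = \frac{915}{11} \cdot 15 = \frac{13725}{11}$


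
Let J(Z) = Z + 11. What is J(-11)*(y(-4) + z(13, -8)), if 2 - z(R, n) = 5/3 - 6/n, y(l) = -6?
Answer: 0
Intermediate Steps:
J(Z) = 11 + Z
z(R, n) = 1/3 + 6/n (z(R, n) = 2 - (5/3 - 6/n) = 2 + (-5/3 + 6/n) = 1/3 + 6/n)
J(-11)*(y(-4) + z(13, -8)) = (11 - 11)*(-6 + (1/3)*(18 - 8)/(-8)) = 0*(-6 + (1/3)*(-1/8)*10) = 0*(-6 - 5/12) = 0*(-77/12) = 0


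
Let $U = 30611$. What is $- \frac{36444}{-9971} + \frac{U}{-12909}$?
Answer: $\frac{12710255}{9901203} \approx 1.2837$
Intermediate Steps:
$- \frac{36444}{-9971} + \frac{U}{-12909} = - \frac{36444}{-9971} + \frac{30611}{-12909} = \left(-36444\right) \left(- \frac{1}{9971}\right) + 30611 \left(- \frac{1}{12909}\right) = \frac{36444}{9971} - \frac{30611}{12909} = \frac{12710255}{9901203}$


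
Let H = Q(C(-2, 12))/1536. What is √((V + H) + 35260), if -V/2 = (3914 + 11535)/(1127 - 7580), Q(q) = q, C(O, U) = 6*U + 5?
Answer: √167079310406142/68832 ≈ 187.79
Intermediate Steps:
C(O, U) = 5 + 6*U
H = 77/1536 (H = (5 + 6*12)/1536 = (5 + 72)*(1/1536) = 77*(1/1536) = 77/1536 ≈ 0.050130)
V = 30898/6453 (V = -2*(3914 + 11535)/(1127 - 7580) = -30898/(-6453) = -30898*(-1)/6453 = -2*(-15449/6453) = 30898/6453 ≈ 4.7882)
√((V + H) + 35260) = √((30898/6453 + 77/1536) + 35260) = √(15985403/3303936 + 35260) = √(116512768763/3303936) = √167079310406142/68832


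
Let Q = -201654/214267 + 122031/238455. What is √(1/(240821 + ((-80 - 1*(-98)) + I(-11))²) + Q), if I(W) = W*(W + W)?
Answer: 2*I*√746214158040149109837526995/83376538170165 ≈ 0.65527*I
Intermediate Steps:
I(W) = 2*W² (I(W) = W*(2*W) = 2*W²)
Q = -348225211/811000595 (Q = -201654*1/214267 + 122031*(1/238455) = -201654/214267 + 1937/3785 = -348225211/811000595 ≈ -0.42938)
√(1/(240821 + ((-80 - 1*(-98)) + I(-11))²) + Q) = √(1/(240821 + ((-80 - 1*(-98)) + 2*(-11)²)²) - 348225211/811000595) = √(1/(240821 + ((-80 + 98) + 2*121)²) - 348225211/811000595) = √(1/(240821 + (18 + 242)²) - 348225211/811000595) = √(1/(240821 + 260²) - 348225211/811000595) = √(1/(240821 + 67600) - 348225211/811000595) = √(1/308421 - 348225211/811000595) = √(-107399156801236/250129614510495) = 2*I*√746214158040149109837526995/83376538170165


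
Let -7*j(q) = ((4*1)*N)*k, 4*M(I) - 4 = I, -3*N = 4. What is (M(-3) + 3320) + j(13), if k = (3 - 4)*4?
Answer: 278645/84 ≈ 3317.2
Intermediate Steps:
N = -4/3 (N = -⅓*4 = -4/3 ≈ -1.3333)
M(I) = 1 + I/4
k = -4 (k = -1*4 = -4)
j(q) = -64/21 (j(q) = -(4*1)*(-4/3)*(-4)/7 = -4*(-4/3)*(-4)/7 = -(-16)*(-4)/21 = -⅐*64/3 = -64/21)
(M(-3) + 3320) + j(13) = ((1 + (¼)*(-3)) + 3320) - 64/21 = ((1 - ¾) + 3320) - 64/21 = (¼ + 3320) - 64/21 = 13281/4 - 64/21 = 278645/84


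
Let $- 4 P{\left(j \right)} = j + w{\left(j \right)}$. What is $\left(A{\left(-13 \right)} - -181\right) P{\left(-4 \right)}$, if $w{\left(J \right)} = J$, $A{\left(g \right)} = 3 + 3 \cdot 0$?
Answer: $368$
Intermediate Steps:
$A{\left(g \right)} = 3$ ($A{\left(g \right)} = 3 + 0 = 3$)
$P{\left(j \right)} = - \frac{j}{2}$ ($P{\left(j \right)} = - \frac{j + j}{4} = - \frac{2 j}{4} = - \frac{j}{2}$)
$\left(A{\left(-13 \right)} - -181\right) P{\left(-4 \right)} = \left(3 - -181\right) \left(\left(- \frac{1}{2}\right) \left(-4\right)\right) = \left(3 + 181\right) 2 = 184 \cdot 2 = 368$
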